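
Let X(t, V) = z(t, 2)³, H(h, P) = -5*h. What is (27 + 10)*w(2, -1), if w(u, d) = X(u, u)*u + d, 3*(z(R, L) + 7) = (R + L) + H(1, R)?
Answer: -788951/27 ≈ -29220.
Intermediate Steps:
z(R, L) = -26/3 + L/3 + R/3 (z(R, L) = -7 + ((R + L) - 5*1)/3 = -7 + ((L + R) - 5)/3 = -7 + (-5 + L + R)/3 = -7 + (-5/3 + L/3 + R/3) = -26/3 + L/3 + R/3)
X(t, V) = (-8 + t/3)³ (X(t, V) = (-26/3 + (⅓)*2 + t/3)³ = (-26/3 + ⅔ + t/3)³ = (-8 + t/3)³)
w(u, d) = d + u*(-24 + u)³/27 (w(u, d) = ((-24 + u)³/27)*u + d = u*(-24 + u)³/27 + d = d + u*(-24 + u)³/27)
(27 + 10)*w(2, -1) = (27 + 10)*(-1 + (1/27)*2*(-24 + 2)³) = 37*(-1 + (1/27)*2*(-22)³) = 37*(-1 + (1/27)*2*(-10648)) = 37*(-1 - 21296/27) = 37*(-21323/27) = -788951/27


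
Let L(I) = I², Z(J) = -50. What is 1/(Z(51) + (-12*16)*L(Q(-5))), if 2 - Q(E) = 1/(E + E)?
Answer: -25/22418 ≈ -0.0011152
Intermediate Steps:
Q(E) = 2 - 1/(2*E) (Q(E) = 2 - 1/(E + E) = 2 - 1/(2*E))
1/(Z(51) + (-12*16)*L(Q(-5))) = 1/(-50 + (-12*16)*(2 - ½/(-5))²) = 1/(-50 - 192*(2 - ½*(-⅕))²) = 1/(-50 - 192*(2 + ⅒)²) = 1/(-50 - 192*(21/10)²) = 1/(-50 - 192*441/100) = 1/(-50 - 21168/25) = 1/(-22418/25) = -25/22418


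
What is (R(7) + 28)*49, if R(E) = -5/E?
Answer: 1337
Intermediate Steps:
(R(7) + 28)*49 = (-5/7 + 28)*49 = (191/7)*49 = 1337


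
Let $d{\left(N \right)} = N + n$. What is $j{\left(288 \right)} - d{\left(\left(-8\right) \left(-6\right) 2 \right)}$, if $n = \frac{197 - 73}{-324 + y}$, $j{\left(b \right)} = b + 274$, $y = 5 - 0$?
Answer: $\frac{148778}{319} \approx 466.39$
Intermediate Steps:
$y = 5$ ($y = 5 + 0 = 5$)
$j{\left(b \right)} = 274 + b$
$n = - \frac{124}{319}$ ($n = \frac{197 - 73}{-324 + 5} = \frac{124}{-319} = 124 \left(- \frac{1}{319}\right) = - \frac{124}{319} \approx -0.38871$)
$d{\left(N \right)} = - \frac{124}{319} + N$ ($d{\left(N \right)} = N - \frac{124}{319} = - \frac{124}{319} + N$)
$j{\left(288 \right)} - d{\left(\left(-8\right) \left(-6\right) 2 \right)} = \left(274 + 288\right) - \left(- \frac{124}{319} + \left(-8\right) \left(-6\right) 2\right) = 562 - \left(- \frac{124}{319} + 48 \cdot 2\right) = 562 - \left(- \frac{124}{319} + 96\right) = 562 - \frac{30500}{319} = \frac{148778}{319}$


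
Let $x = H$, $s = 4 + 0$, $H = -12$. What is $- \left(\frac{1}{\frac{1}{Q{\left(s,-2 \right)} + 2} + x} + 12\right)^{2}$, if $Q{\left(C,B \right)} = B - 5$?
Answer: $- \frac{528529}{3721} \approx -142.04$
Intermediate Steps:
$s = 4$
$Q{\left(C,B \right)} = -5 + B$
$x = -12$
$- \left(\frac{1}{\frac{1}{Q{\left(s,-2 \right)} + 2} + x} + 12\right)^{2} = - \left(\frac{1}{\frac{1}{\left(-5 - 2\right) + 2} - 12} + 12\right)^{2} = - \left(\frac{1}{\frac{1}{-7 + 2} - 12} + 12\right)^{2} = - \left(\frac{1}{\frac{1}{-5} - 12} + 12\right)^{2} = - \left(\frac{1}{- \frac{1}{5} - 12} + 12\right)^{2} = - \left(\frac{1}{- \frac{61}{5}} + 12\right)^{2} = - \left(- \frac{5}{61} + 12\right)^{2} = - \left(\frac{727}{61}\right)^{2} = \left(-1\right) \frac{528529}{3721} = - \frac{528529}{3721}$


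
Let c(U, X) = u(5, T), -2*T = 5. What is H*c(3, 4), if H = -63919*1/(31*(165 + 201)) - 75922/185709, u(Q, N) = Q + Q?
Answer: -7073191435/117058573 ≈ -60.424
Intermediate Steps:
T = -5/2 (T = -½*5 = -5/2 ≈ -2.5000)
u(Q, N) = 2*Q
H = -1414638287/234117146 (H = -63919/(366*31) - 75922*1/185709 = -63919/11346 - 75922/185709 = -1414638287/234117146 ≈ -6.0424)
c(U, X) = 10 (c(U, X) = 2*5 = 10)
H*c(3, 4) = -1414638287/234117146*10 = -7073191435/117058573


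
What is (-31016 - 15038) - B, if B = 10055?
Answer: -56109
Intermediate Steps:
(-31016 - 15038) - B = (-31016 - 15038) - 1*10055 = -46054 - 10055 = -56109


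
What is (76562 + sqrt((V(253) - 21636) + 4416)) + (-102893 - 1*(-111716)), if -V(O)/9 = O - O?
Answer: 85385 + 2*I*sqrt(4305) ≈ 85385.0 + 131.23*I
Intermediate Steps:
V(O) = 0 (V(O) = -9*(O - O) = -9*0 = 0)
(76562 + sqrt((V(253) - 21636) + 4416)) + (-102893 - 1*(-111716)) = (76562 + sqrt((0 - 21636) + 4416)) + (-102893 - 1*(-111716)) = (76562 + sqrt(-21636 + 4416)) + (-102893 + 111716) = (76562 + sqrt(-17220)) + 8823 = (76562 + 2*I*sqrt(4305)) + 8823 = 85385 + 2*I*sqrt(4305)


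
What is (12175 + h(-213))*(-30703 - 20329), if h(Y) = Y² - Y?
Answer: -2947455224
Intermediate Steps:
(12175 + h(-213))*(-30703 - 20329) = (12175 - 213*(-1 - 213))*(-30703 - 20329) = (12175 - 213*(-214))*(-51032) = (12175 + 45582)*(-51032) = 57757*(-51032) = -2947455224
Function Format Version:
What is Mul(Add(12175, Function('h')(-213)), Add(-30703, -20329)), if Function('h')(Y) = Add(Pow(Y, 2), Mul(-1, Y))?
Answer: -2947455224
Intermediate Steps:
Mul(Add(12175, Function('h')(-213)), Add(-30703, -20329)) = Mul(Add(12175, Mul(-213, Add(-1, -213))), Add(-30703, -20329)) = Mul(Add(12175, Mul(-213, -214)), -51032) = Mul(Add(12175, 45582), -51032) = Mul(57757, -51032) = -2947455224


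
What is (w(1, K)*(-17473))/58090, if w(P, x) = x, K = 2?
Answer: -17473/29045 ≈ -0.60158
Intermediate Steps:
(w(1, K)*(-17473))/58090 = (2*(-17473))/58090 = -34946*1/58090 = -17473/29045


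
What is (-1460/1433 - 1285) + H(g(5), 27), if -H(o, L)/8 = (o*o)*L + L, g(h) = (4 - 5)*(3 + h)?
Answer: -21962185/1433 ≈ -15326.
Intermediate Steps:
g(h) = -3 - h (g(h) = -(3 + h) = -3 - h)
H(o, L) = -8*L - 8*L*o² (H(o, L) = -8*((o*o)*L + L) = -8*(o²*L + L) = -8*(L*o² + L) = -8*(L + L*o²) = -8*L - 8*L*o²)
(-1460/1433 - 1285) + H(g(5), 27) = (-1460/1433 - 1285) - 8*27*(1 + (-3 - 1*5)²) = (-1460*1/1433 - 1285) - 8*27*(1 + (-3 - 5)²) = (-1460/1433 - 1285) - 8*27*(1 + (-8)²) = -1842865/1433 - 8*27*(1 + 64) = -1842865/1433 - 8*27*65 = -1842865/1433 - 14040 = -21962185/1433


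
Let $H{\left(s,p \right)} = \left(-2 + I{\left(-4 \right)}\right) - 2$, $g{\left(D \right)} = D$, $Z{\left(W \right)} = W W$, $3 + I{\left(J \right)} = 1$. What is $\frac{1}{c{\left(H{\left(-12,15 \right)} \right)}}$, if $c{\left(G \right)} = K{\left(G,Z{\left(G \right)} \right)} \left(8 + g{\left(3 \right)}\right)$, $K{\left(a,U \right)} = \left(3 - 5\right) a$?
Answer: $\frac{1}{132} \approx 0.0075758$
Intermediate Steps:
$I{\left(J \right)} = -2$ ($I{\left(J \right)} = -3 + 1 = -2$)
$Z{\left(W \right)} = W^{2}$
$H{\left(s,p \right)} = -6$ ($H{\left(s,p \right)} = \left(-2 - 2\right) - 2 = -4 - 2 = -6$)
$K{\left(a,U \right)} = - 2 a$
$c{\left(G \right)} = - 22 G$ ($c{\left(G \right)} = - 2 G \left(8 + 3\right) = - 2 G 11 = - 22 G$)
$\frac{1}{c{\left(H{\left(-12,15 \right)} \right)}} = \frac{1}{\left(-22\right) \left(-6\right)} = \frac{1}{132}$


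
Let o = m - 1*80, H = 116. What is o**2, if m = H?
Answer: 1296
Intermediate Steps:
m = 116
o = 36 (o = 116 - 1*80 = 116 - 80 = 36)
o**2 = 36**2 = 1296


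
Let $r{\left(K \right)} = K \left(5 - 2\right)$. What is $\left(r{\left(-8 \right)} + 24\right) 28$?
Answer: $0$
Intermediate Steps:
$r{\left(K \right)} = 3 K$ ($r{\left(K \right)} = K 3 = 3 K$)
$\left(r{\left(-8 \right)} + 24\right) 28 = \left(3 \left(-8\right) + 24\right) 28 = \left(-24 + 24\right) 28 = 0 \cdot 28 = 0$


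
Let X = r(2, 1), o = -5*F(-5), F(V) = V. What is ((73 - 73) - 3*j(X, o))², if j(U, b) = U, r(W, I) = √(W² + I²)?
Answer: 45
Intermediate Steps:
r(W, I) = √(I² + W²)
o = 25 (o = -5*(-5) = 25)
X = √5 (X = √(1² + 2²) = √(1 + 4) = √5 ≈ 2.2361)
((73 - 73) - 3*j(X, o))² = ((73 - 73) - 3*√5)² = (0 - 3*√5)² = (-3*√5)² = 45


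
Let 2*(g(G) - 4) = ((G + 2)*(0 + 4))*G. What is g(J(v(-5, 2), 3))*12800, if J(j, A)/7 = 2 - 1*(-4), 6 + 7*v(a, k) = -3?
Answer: 47360000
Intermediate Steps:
v(a, k) = -9/7 (v(a, k) = -6/7 + (1/7)*(-3) = -6/7 - 3/7 = -9/7)
J(j, A) = 42 (J(j, A) = 7*(2 - 1*(-4)) = 7*(2 + 4) = 7*6 = 42)
g(G) = 4 + G*(8 + 4*G)/2 (g(G) = 4 + (((G + 2)*(0 + 4))*G)/2 = 4 + (((2 + G)*4)*G)/2 = 4 + ((8 + 4*G)*G)/2 = 4 + (G*(8 + 4*G))/2 = 4 + G*(8 + 4*G)/2)
g(J(v(-5, 2), 3))*12800 = (4 + 2*42**2 + 4*42)*12800 = (4 + 2*1764 + 168)*12800 = (4 + 3528 + 168)*12800 = 3700*12800 = 47360000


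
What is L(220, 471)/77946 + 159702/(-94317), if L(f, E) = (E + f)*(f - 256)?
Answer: -821908988/408424049 ≈ -2.0124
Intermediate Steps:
L(f, E) = (-256 + f)*(E + f) (L(f, E) = (E + f)*(-256 + f) = (-256 + f)*(E + f))
L(220, 471)/77946 + 159702/(-94317) = (220**2 - 256*471 - 256*220 + 471*220)/77946 + 159702/(-94317) = (48400 - 120576 - 56320 + 103620)*(1/77946) + 159702*(-1/94317) = -24876*1/77946 - 53234/31439 = -4146/12991 - 53234/31439 = -821908988/408424049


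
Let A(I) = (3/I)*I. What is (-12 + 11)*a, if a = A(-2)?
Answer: -3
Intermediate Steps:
A(I) = 3
a = 3
(-12 + 11)*a = (-12 + 11)*3 = -1*3 = -3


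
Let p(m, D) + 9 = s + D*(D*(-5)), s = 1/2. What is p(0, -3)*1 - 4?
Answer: -115/2 ≈ -57.500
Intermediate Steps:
s = 1/2 ≈ 0.50000
p(m, D) = -17/2 - 5*D**2 (p(m, D) = -9 + (1/2 + D*(D*(-5))) = -9 + (1/2 + D*(-5*D)) = -9 + (1/2 - 5*D**2) = -17/2 - 5*D**2)
p(0, -3)*1 - 4 = (-17/2 - 5*(-3)**2)*1 - 4 = (-17/2 - 5*9)*1 - 4 = (-17/2 - 45)*1 - 4 = -107/2*1 - 4 = -107/2 - 4 = -115/2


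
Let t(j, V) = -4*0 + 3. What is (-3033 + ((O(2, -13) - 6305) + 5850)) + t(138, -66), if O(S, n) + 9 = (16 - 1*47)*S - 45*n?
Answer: -2971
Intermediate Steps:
O(S, n) = -9 - 45*n - 31*S (O(S, n) = -9 + ((16 - 1*47)*S - 45*n) = -9 + ((16 - 47)*S - 45*n) = -9 + (-31*S - 45*n) = -9 + (-45*n - 31*S) = -9 - 45*n - 31*S)
t(j, V) = 3 (t(j, V) = 0 + 3 = 3)
(-3033 + ((O(2, -13) - 6305) + 5850)) + t(138, -66) = (-3033 + (((-9 - 45*(-13) - 31*2) - 6305) + 5850)) + 3 = (-3033 + (((-9 + 585 - 62) - 6305) + 5850)) + 3 = (-3033 + ((514 - 6305) + 5850)) + 3 = (-3033 + (-5791 + 5850)) + 3 = (-3033 + 59) + 3 = -2974 + 3 = -2971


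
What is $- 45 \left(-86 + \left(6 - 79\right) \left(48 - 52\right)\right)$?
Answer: $-9270$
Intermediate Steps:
$- 45 \left(-86 + \left(6 - 79\right) \left(48 - 52\right)\right) = - 45 \left(-86 - -292\right) = - 45 \left(-86 + 292\right) = \left(-45\right) 206 = -9270$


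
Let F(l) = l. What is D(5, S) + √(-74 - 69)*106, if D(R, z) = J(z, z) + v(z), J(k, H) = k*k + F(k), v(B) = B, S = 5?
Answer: 35 + 106*I*√143 ≈ 35.0 + 1267.6*I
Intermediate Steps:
J(k, H) = k + k² (J(k, H) = k*k + k = k² + k = k + k²)
D(R, z) = z + z*(1 + z) (D(R, z) = z*(1 + z) + z = z + z*(1 + z))
D(5, S) + √(-74 - 69)*106 = 5*(2 + 5) + √(-74 - 69)*106 = 5*7 + √(-143)*106 = 35 + (I*√143)*106 = 35 + 106*I*√143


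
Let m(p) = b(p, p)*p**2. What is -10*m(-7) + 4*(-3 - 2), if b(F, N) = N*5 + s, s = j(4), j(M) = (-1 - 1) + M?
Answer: 16150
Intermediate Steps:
j(M) = -2 + M
s = 2 (s = -2 + 4 = 2)
b(F, N) = 2 + 5*N (b(F, N) = N*5 + 2 = 5*N + 2 = 2 + 5*N)
m(p) = p**2*(2 + 5*p) (m(p) = (2 + 5*p)*p**2 = p**2*(2 + 5*p))
-10*m(-7) + 4*(-3 - 2) = -10*(-7)**2*(2 + 5*(-7)) + 4*(-3 - 2) = -490*(2 - 35) + 4*(-5) = -490*(-33) - 20 = -10*(-1617) - 20 = 16170 - 20 = 16150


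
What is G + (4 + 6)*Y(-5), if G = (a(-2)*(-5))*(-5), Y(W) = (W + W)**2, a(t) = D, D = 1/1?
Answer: 1025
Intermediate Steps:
D = 1 (D = 1*1 = 1)
a(t) = 1
Y(W) = 4*W**2 (Y(W) = (2*W)**2 = 4*W**2)
G = 25 (G = (1*(-5))*(-5) = -5*(-5) = 25)
G + (4 + 6)*Y(-5) = 25 + (4 + 6)*(4*(-5)**2) = 25 + 10*(4*25) = 25 + 10*100 = 25 + 1000 = 1025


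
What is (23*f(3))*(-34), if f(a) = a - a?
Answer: 0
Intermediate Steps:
f(a) = 0
(23*f(3))*(-34) = (23*0)*(-34) = 0*(-34) = 0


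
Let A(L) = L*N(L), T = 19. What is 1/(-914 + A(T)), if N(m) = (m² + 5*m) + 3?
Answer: 1/7807 ≈ 0.00012809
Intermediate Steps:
N(m) = 3 + m² + 5*m
A(L) = L*(3 + L² + 5*L)
1/(-914 + A(T)) = 1/(-914 + 19*(3 + 19² + 5*19)) = 1/(-914 + 19*(3 + 361 + 95)) = 1/(-914 + 19*459) = 1/(-914 + 8721) = 1/7807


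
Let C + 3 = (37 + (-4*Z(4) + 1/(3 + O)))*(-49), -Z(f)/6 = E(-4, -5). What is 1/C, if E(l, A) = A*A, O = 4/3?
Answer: -13/405955 ≈ -3.2023e-5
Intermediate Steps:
O = 4/3 (O = 4*(⅓) = 4/3 ≈ 1.3333)
E(l, A) = A²
Z(f) = -150 (Z(f) = -6*(-5)² = -6*25 = -150)
C = -405955/13 (C = -3 + (37 + (-4*(-150) + 1/(3 + 4/3)))*(-49) = -3 + (37 + (600 + 1/(13/3)))*(-49) = -3 + (37 + (600 + 3/13))*(-49) = -3 + (37 + 7803/13)*(-49) = -3 + (8284/13)*(-49) = -3 - 405916/13 = -405955/13 ≈ -31227.)
1/C = 1/(-405955/13) = -13/405955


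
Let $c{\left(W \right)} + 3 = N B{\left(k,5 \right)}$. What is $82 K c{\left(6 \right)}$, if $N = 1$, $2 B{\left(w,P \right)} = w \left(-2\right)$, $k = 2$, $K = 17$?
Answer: $-6970$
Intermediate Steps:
$B{\left(w,P \right)} = - w$ ($B{\left(w,P \right)} = \frac{w \left(-2\right)}{2} = \frac{\left(-2\right) w}{2} = - w$)
$c{\left(W \right)} = -5$ ($c{\left(W \right)} = -3 + 1 \left(\left(-1\right) 2\right) = -3 + 1 \left(-2\right) = -3 - 2 = -5$)
$82 K c{\left(6 \right)} = 82 \cdot 17 \left(-5\right) = 1394 \left(-5\right) = -6970$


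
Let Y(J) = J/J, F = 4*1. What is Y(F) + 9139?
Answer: 9140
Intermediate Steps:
F = 4
Y(J) = 1
Y(F) + 9139 = 1 + 9139 = 9140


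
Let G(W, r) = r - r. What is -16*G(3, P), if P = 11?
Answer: 0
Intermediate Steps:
G(W, r) = 0
-16*G(3, P) = -16*0 = 0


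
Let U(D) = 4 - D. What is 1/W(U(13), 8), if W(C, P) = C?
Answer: -1/9 ≈ -0.11111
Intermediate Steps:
1/W(U(13), 8) = 1/(4 - 1*13) = 1/(4 - 13) = 1/(-9) = -1/9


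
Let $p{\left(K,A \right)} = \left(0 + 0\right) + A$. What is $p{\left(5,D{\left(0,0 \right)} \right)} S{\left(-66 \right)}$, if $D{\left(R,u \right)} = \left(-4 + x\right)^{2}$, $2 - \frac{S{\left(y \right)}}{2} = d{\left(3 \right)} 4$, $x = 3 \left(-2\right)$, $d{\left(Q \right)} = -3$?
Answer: $2800$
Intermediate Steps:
$x = -6$
$S{\left(y \right)} = 28$ ($S{\left(y \right)} = 4 - 2 \left(\left(-3\right) 4\right) = 4 - -24 = 4 + 24 = 28$)
$D{\left(R,u \right)} = 100$ ($D{\left(R,u \right)} = \left(-4 - 6\right)^{2} = \left(-10\right)^{2} = 100$)
$p{\left(K,A \right)} = A$ ($p{\left(K,A \right)} = 0 + A = A$)
$p{\left(5,D{\left(0,0 \right)} \right)} S{\left(-66 \right)} = 100 \cdot 28 = 2800$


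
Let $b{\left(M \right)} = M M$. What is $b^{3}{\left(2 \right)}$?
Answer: $64$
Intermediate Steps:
$b{\left(M \right)} = M^{2}$
$b^{3}{\left(2 \right)} = \left(2^{2}\right)^{3} = 4^{3} = 64$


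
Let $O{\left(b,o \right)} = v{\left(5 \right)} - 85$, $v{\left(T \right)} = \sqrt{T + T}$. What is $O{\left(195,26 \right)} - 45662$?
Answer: $-45747 + \sqrt{10} \approx -45744.0$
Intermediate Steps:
$v{\left(T \right)} = \sqrt{2} \sqrt{T}$ ($v{\left(T \right)} = \sqrt{2 T} = \sqrt{2} \sqrt{T}$)
$O{\left(b,o \right)} = -85 + \sqrt{10}$ ($O{\left(b,o \right)} = \sqrt{2} \sqrt{5} - 85 = \sqrt{10} - 85 = -85 + \sqrt{10}$)
$O{\left(195,26 \right)} - 45662 = \left(-85 + \sqrt{10}\right) - 45662 = -45747 + \sqrt{10}$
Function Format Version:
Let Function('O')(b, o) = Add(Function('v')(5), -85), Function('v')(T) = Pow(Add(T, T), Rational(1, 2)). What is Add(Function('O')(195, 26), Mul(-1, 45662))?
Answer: Add(-45747, Pow(10, Rational(1, 2))) ≈ -45744.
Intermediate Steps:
Function('v')(T) = Mul(Pow(2, Rational(1, 2)), Pow(T, Rational(1, 2))) (Function('v')(T) = Pow(Mul(2, T), Rational(1, 2)) = Mul(Pow(2, Rational(1, 2)), Pow(T, Rational(1, 2))))
Function('O')(b, o) = Add(-85, Pow(10, Rational(1, 2))) (Function('O')(b, o) = Add(Mul(Pow(2, Rational(1, 2)), Pow(5, Rational(1, 2))), -85) = Add(Pow(10, Rational(1, 2)), -85) = Add(-85, Pow(10, Rational(1, 2))))
Add(Function('O')(195, 26), Mul(-1, 45662)) = Add(Add(-85, Pow(10, Rational(1, 2))), Mul(-1, 45662)) = Add(Add(-85, Pow(10, Rational(1, 2))), -45662) = Add(-45747, Pow(10, Rational(1, 2)))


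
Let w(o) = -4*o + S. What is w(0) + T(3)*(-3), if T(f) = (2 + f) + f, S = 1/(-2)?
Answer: -49/2 ≈ -24.500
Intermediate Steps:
S = -½ ≈ -0.50000
w(o) = -½ - 4*o (w(o) = -4*o - ½ = -½ - 4*o)
T(f) = 2 + 2*f
w(0) + T(3)*(-3) = (-½ - 4*0) + (2 + 2*3)*(-3) = (-½ + 0) + (2 + 6)*(-3) = -½ + 8*(-3) = -½ - 24 = -49/2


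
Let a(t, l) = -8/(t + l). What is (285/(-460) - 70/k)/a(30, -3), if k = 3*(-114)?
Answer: 19581/13984 ≈ 1.4002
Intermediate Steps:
a(t, l) = -8/(l + t)
k = -342
(285/(-460) - 70/k)/a(30, -3) = (285/(-460) - 70/(-342))/((-8/(-3 + 30))) = (285*(-1/460) - 70*(-1/342))/((-8/27)) = (-57/92 + 35/171)/((-8*1/27)) = -6527/(15732*(-8/27)) = -6527/15732*(-27/8) = 19581/13984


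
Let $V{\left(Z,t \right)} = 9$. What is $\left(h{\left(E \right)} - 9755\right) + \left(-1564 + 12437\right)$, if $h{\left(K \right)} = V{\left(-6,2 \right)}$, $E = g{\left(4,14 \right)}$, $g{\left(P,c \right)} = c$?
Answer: $1127$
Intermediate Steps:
$E = 14$
$h{\left(K \right)} = 9$
$\left(h{\left(E \right)} - 9755\right) + \left(-1564 + 12437\right) = \left(9 - 9755\right) + \left(-1564 + 12437\right) = -9746 + 10873 = 1127$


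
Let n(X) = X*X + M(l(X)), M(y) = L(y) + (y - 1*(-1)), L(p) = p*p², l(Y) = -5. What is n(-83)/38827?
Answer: 6760/38827 ≈ 0.17411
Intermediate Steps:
L(p) = p³
M(y) = 1 + y + y³ (M(y) = y³ + (y - 1*(-1)) = y³ + (y + 1) = y³ + (1 + y) = 1 + y + y³)
n(X) = -129 + X² (n(X) = X*X + (1 - 5 + (-5)³) = X² + (1 - 5 - 125) = X² - 129 = -129 + X²)
n(-83)/38827 = (-129 + (-83)²)/38827 = (-129 + 6889)*(1/38827) = 6760*(1/38827) = 6760/38827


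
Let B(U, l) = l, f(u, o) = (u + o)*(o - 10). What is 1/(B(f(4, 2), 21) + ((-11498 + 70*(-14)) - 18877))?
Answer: -1/31334 ≈ -3.1914e-5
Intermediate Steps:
f(u, o) = (-10 + o)*(o + u) (f(u, o) = (o + u)*(-10 + o) = (-10 + o)*(o + u))
1/(B(f(4, 2), 21) + ((-11498 + 70*(-14)) - 18877)) = 1/(21 + ((-11498 + 70*(-14)) - 18877)) = 1/(21 + ((-11498 - 980) - 18877)) = 1/(21 + (-12478 - 18877)) = 1/(21 - 31355) = 1/(-31334) = -1/31334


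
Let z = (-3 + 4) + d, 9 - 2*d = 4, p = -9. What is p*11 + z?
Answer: -191/2 ≈ -95.500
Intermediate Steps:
d = 5/2 (d = 9/2 - ½*4 = 9/2 - 2 = 5/2 ≈ 2.5000)
z = 7/2 (z = (-3 + 4) + 5/2 = 1 + 5/2 = 7/2 ≈ 3.5000)
p*11 + z = -9*11 + 7/2 = -99 + 7/2 = -191/2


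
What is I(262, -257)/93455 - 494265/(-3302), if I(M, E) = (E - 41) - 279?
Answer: 46189630321/308588410 ≈ 149.68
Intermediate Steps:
I(M, E) = -320 + E (I(M, E) = (-41 + E) - 279 = -320 + E)
I(262, -257)/93455 - 494265/(-3302) = (-320 - 257)/93455 - 494265/(-3302) = -577*1/93455 - 494265*(-1/3302) = -577/93455 + 494265/3302 = 46189630321/308588410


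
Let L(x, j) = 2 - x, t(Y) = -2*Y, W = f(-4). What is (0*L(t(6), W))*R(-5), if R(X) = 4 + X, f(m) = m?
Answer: 0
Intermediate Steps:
W = -4
(0*L(t(6), W))*R(-5) = (0*(2 - (-2)*6))*(4 - 5) = (0*(2 - 1*(-12)))*(-1) = (0*(2 + 12))*(-1) = (0*14)*(-1) = 0*(-1) = 0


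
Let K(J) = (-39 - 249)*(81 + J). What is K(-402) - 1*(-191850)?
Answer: 284298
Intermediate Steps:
K(J) = -23328 - 288*J (K(J) = -288*(81 + J) = -23328 - 288*J)
K(-402) - 1*(-191850) = (-23328 - 288*(-402)) - 1*(-191850) = (-23328 + 115776) + 191850 = 92448 + 191850 = 284298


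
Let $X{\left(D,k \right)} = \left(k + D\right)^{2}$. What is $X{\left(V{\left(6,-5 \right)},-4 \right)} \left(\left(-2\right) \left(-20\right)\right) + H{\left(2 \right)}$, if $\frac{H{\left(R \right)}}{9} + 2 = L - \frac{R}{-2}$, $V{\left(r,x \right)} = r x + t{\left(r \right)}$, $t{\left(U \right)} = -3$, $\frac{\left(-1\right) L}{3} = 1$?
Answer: $54724$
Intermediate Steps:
$L = -3$ ($L = \left(-3\right) 1 = -3$)
$V{\left(r,x \right)} = -3 + r x$ ($V{\left(r,x \right)} = r x - 3 = -3 + r x$)
$X{\left(D,k \right)} = \left(D + k\right)^{2}$
$H{\left(R \right)} = -45 + \frac{9 R}{2}$ ($H{\left(R \right)} = -18 + 9 \left(-3 - \frac{R}{-2}\right) = -18 + 9 \left(-3 - R \left(- \frac{1}{2}\right)\right) = -18 + 9 \left(-3 - - \frac{R}{2}\right) = -18 + 9 \left(-3 + \frac{R}{2}\right) = -18 + \left(-27 + \frac{9 R}{2}\right) = -45 + \frac{9 R}{2}$)
$X{\left(V{\left(6,-5 \right)},-4 \right)} \left(\left(-2\right) \left(-20\right)\right) + H{\left(2 \right)} = \left(\left(-3 + 6 \left(-5\right)\right) - 4\right)^{2} \left(\left(-2\right) \left(-20\right)\right) + \left(-45 + \frac{9}{2} \cdot 2\right) = \left(\left(-3 - 30\right) - 4\right)^{2} \cdot 40 + \left(-45 + 9\right) = \left(-33 - 4\right)^{2} \cdot 40 - 36 = \left(-37\right)^{2} \cdot 40 - 36 = 1369 \cdot 40 - 36 = 54760 - 36 = 54724$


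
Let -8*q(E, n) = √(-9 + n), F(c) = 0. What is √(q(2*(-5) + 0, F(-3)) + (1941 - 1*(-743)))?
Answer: √(42944 - 6*I)/4 ≈ 51.807 - 0.0036192*I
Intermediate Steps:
q(E, n) = -√(-9 + n)/8
√(q(2*(-5) + 0, F(-3)) + (1941 - 1*(-743))) = √(-√(-9 + 0)/8 + (1941 - 1*(-743))) = √(-3*I/8 + (1941 + 743)) = √(-3*I/8 + 2684) = √(2684 - 3*I/8)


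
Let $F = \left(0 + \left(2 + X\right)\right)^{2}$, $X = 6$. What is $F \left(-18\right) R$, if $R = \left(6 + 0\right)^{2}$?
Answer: $-41472$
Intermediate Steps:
$F = 64$ ($F = \left(0 + \left(2 + 6\right)\right)^{2} = \left(0 + 8\right)^{2} = 8^{2} = 64$)
$R = 36$ ($R = 6^{2} = 36$)
$F \left(-18\right) R = 64 \left(-18\right) 36 = \left(-1152\right) 36 = -41472$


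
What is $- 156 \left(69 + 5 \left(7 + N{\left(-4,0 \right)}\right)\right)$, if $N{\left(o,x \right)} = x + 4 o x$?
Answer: $-16224$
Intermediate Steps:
$N{\left(o,x \right)} = x + 4 o x$
$- 156 \left(69 + 5 \left(7 + N{\left(-4,0 \right)}\right)\right) = - 156 \left(69 + 5 \left(7 + 0 \left(1 + 4 \left(-4\right)\right)\right)\right) = - 156 \left(69 + 5 \left(7 + 0 \left(1 - 16\right)\right)\right) = - 156 \left(69 + 5 \left(7 + 0 \left(-15\right)\right)\right) = - 156 \left(69 + 5 \left(7 + 0\right)\right) = - 156 \left(69 + 5 \cdot 7\right) = - 156 \left(69 + 35\right) = \left(-156\right) 104 = -16224$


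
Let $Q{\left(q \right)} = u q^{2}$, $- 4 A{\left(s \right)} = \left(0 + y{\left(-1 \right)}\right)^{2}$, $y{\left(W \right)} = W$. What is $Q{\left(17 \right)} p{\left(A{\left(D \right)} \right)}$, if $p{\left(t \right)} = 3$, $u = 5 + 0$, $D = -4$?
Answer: $4335$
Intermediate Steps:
$u = 5$
$A{\left(s \right)} = - \frac{1}{4}$ ($A{\left(s \right)} = - \frac{\left(0 - 1\right)^{2}}{4} = - \frac{\left(-1\right)^{2}}{4} = \left(- \frac{1}{4}\right) 1 = - \frac{1}{4}$)
$Q{\left(q \right)} = 5 q^{2}$
$Q{\left(17 \right)} p{\left(A{\left(D \right)} \right)} = 5 \cdot 17^{2} \cdot 3 = 5 \cdot 289 \cdot 3 = 1445 \cdot 3 = 4335$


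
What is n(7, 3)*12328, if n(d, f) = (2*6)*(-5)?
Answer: -739680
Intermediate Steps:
n(d, f) = -60 (n(d, f) = 12*(-5) = -60)
n(7, 3)*12328 = -60*12328 = -739680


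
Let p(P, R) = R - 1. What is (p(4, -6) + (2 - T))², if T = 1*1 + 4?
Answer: 100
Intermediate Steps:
p(P, R) = -1 + R
T = 5 (T = 1 + 4 = 5)
(p(4, -6) + (2 - T))² = ((-1 - 6) + (2 - 1*5))² = (-7 + (2 - 5))² = (-7 - 3)² = (-10)² = 100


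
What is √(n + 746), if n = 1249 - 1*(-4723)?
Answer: √6718 ≈ 81.963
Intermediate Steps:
n = 5972 (n = 1249 + 4723 = 5972)
√(n + 746) = √(5972 + 746) = √6718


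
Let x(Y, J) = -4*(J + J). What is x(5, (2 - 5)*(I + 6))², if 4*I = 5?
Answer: 30276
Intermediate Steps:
I = 5/4 (I = (¼)*5 = 5/4 ≈ 1.2500)
x(Y, J) = -8*J
x(5, (2 - 5)*(I + 6))² = (-8*(2 - 5)*(5/4 + 6))² = (-(-24)*29/4)² = (-8*(-87/4))² = 174² = 30276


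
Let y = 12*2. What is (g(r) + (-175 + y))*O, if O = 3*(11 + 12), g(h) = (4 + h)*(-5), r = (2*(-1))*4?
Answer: -9039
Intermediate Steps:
y = 24
r = -8 (r = -2*4 = -8)
g(h) = -20 - 5*h
O = 69 (O = 3*23 = 69)
(g(r) + (-175 + y))*O = ((-20 - 5*(-8)) + (-175 + 24))*69 = ((-20 + 40) - 151)*69 = (20 - 151)*69 = -131*69 = -9039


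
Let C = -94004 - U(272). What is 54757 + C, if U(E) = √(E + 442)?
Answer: -39247 - √714 ≈ -39274.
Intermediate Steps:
U(E) = √(442 + E)
C = -94004 - √714 (C = -94004 - √(442 + 272) = -94004 - √714 ≈ -94031.)
54757 + C = 54757 + (-94004 - √714) = -39247 - √714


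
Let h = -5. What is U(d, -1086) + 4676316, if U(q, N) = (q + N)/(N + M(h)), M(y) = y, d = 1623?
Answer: 5101860219/1091 ≈ 4.6763e+6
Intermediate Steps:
U(q, N) = (N + q)/(-5 + N) (U(q, N) = (q + N)/(N - 5) = (N + q)/(-5 + N))
U(d, -1086) + 4676316 = (-1086 + 1623)/(-5 - 1086) + 4676316 = 537/(-1091) + 4676316 = -1/1091*537 + 4676316 = -537/1091 + 4676316 = 5101860219/1091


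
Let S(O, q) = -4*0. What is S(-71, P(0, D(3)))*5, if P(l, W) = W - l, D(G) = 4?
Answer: 0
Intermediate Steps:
S(O, q) = 0
S(-71, P(0, D(3)))*5 = 0*5 = 0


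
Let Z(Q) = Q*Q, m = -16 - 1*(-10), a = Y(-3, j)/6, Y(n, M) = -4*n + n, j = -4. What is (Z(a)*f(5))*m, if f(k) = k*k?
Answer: -675/2 ≈ -337.50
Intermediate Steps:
f(k) = k**2
Y(n, M) = -3*n
a = 3/2 (a = -3*(-3)/6 = 9*(1/6) = 3/2 ≈ 1.5000)
m = -6 (m = -16 + 10 = -6)
Z(Q) = Q**2
(Z(a)*f(5))*m = ((3/2)**2*5**2)*(-6) = ((9/4)*25)*(-6) = (225/4)*(-6) = -675/2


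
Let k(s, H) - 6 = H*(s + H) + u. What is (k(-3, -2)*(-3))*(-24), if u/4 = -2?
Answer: 576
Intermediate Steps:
u = -8 (u = 4*(-2) = -8)
k(s, H) = -2 + H*(H + s) (k(s, H) = 6 + (H*(s + H) - 8) = 6 + (H*(H + s) - 8) = 6 + (-8 + H*(H + s)) = -2 + H*(H + s))
(k(-3, -2)*(-3))*(-24) = ((-2 + (-2)² - 2*(-3))*(-3))*(-24) = ((-2 + 4 + 6)*(-3))*(-24) = (8*(-3))*(-24) = -24*(-24) = 576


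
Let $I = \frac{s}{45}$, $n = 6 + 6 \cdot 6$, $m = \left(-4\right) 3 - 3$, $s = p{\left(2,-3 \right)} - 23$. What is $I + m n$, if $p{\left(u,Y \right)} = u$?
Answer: $- \frac{9457}{15} \approx -630.47$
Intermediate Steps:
$s = -21$ ($s = 2 - 23 = -21$)
$m = -15$ ($m = -12 - 3 = -15$)
$n = 42$ ($n = 6 + 36 = 42$)
$I = - \frac{7}{15}$ ($I = - \frac{21}{45} = \left(-21\right) \frac{1}{45} = - \frac{7}{15} \approx -0.46667$)
$I + m n = - \frac{7}{15} - 630 = - \frac{9457}{15}$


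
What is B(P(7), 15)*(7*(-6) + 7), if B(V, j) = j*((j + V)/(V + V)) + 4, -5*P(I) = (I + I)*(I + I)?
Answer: -16915/56 ≈ -302.05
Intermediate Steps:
P(I) = -4*I²/5 (P(I) = -(I + I)*(I + I)/5 = -2*I*2*I/5 = -4*I²/5)
B(V, j) = 4 + j*(V + j)/(2*V) (B(V, j) = j*((V + j)/((2*V))) + 4 = j*((V + j)*(1/(2*V))) + 4 = j*((V + j)/(2*V)) + 4 = j*(V + j)/(2*V) + 4 = 4 + j*(V + j)/(2*V))
B(P(7), 15)*(7*(-6) + 7) = ((15² + (-⅘*7²)*(8 + 15))/(2*((-⅘*7²))))*(7*(-6) + 7) = ((225 - ⅘*49*23)/(2*((-⅘*49))))*(-42 + 7) = ((225 - 196/5*23)/(2*(-196/5)))*(-35) = ((½)*(-5/196)*(225 - 4508/5))*(-35) = ((½)*(-5/196)*(-3383/5))*(-35) = (3383/392)*(-35) = -16915/56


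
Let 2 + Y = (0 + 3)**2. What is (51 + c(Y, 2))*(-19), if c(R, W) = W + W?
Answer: -1045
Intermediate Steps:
Y = 7 (Y = -2 + (0 + 3)**2 = -2 + 3**2 = -2 + 9 = 7)
c(R, W) = 2*W
(51 + c(Y, 2))*(-19) = (51 + 2*2)*(-19) = (51 + 4)*(-19) = 55*(-19) = -1045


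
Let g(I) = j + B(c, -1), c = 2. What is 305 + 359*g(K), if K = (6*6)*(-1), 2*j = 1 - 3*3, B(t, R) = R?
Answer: -1490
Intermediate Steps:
j = -4 (j = (1 - 3*3)/2 = (1 - 9)/2 = (1/2)*(-8) = -4)
K = -36 (K = 36*(-1) = -36)
g(I) = -5 (g(I) = -4 - 1 = -5)
305 + 359*g(K) = 305 + 359*(-5) = 305 - 1795 = -1490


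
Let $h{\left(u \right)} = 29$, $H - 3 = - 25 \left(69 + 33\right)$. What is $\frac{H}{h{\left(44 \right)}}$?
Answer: $- \frac{2547}{29} \approx -87.828$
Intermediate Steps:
$H = -2547$ ($H = 3 - 25 \left(69 + 33\right) = 3 - 2550 = -2547$)
$\frac{H}{h{\left(44 \right)}} = - \frac{2547}{29}$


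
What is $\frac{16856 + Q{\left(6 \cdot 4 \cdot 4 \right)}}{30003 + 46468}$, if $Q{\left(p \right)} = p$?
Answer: $\frac{16952}{76471} \approx 0.22168$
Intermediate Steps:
$\frac{16856 + Q{\left(6 \cdot 4 \cdot 4 \right)}}{30003 + 46468} = \frac{16856 + 6 \cdot 4 \cdot 4}{30003 + 46468} = \frac{16856 + 24 \cdot 4}{76471} = \left(16856 + 96\right) \frac{1}{76471} = 16952 \cdot \frac{1}{76471} = \frac{16952}{76471}$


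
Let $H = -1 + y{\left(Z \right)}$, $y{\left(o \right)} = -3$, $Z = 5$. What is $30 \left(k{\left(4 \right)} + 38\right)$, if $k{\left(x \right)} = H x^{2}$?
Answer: $-780$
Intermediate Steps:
$H = -4$ ($H = -1 - 3 = -4$)
$k{\left(x \right)} = - 4 x^{2}$
$30 \left(k{\left(4 \right)} + 38\right) = 30 \left(- 4 \cdot 4^{2} + 38\right) = 30 \left(\left(-4\right) 16 + 38\right) = 30 \left(-64 + 38\right) = 30 \left(-26\right) = -780$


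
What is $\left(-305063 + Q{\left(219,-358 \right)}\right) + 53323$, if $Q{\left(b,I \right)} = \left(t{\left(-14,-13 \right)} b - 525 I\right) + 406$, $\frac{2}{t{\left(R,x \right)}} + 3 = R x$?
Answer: $- \frac{11345298}{179} \approx -63382.0$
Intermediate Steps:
$t{\left(R,x \right)} = \frac{2}{-3 + R x}$
$Q{\left(b,I \right)} = 406 - 525 I + \frac{2 b}{179}$ ($Q{\left(b,I \right)} = \left(\frac{2}{-3 - -182} b - 525 I\right) + 406 = \left(\frac{2}{-3 + 182} b - 525 I\right) + 406 = \left(\frac{2}{179} b - 525 I\right) + 406 = \left(2 \cdot \frac{1}{179} b - 525 I\right) + 406 = \left(\frac{2 b}{179} - 525 I\right) + 406 = \left(- 525 I + \frac{2 b}{179}\right) + 406 = 406 - 525 I + \frac{2 b}{179}$)
$\left(-305063 + Q{\left(219,-358 \right)}\right) + 53323 = \left(-305063 + \left(406 - -187950 + \frac{2}{179} \cdot 219\right)\right) + 53323 = \left(-305063 + \left(406 + 187950 + \frac{438}{179}\right)\right) + 53323 = \left(-305063 + \frac{33716162}{179}\right) + 53323 = - \frac{20890115}{179} + 53323 = - \frac{11345298}{179}$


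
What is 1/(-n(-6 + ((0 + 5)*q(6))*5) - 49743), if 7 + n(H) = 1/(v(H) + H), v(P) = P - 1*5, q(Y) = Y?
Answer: -283/14075289 ≈ -2.0106e-5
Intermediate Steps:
v(P) = -5 + P (v(P) = P - 5 = -5 + P)
n(H) = -7 + 1/(-5 + 2*H) (n(H) = -7 + 1/((-5 + H) + H) = -7 + 1/(-5 + 2*H))
1/(-n(-6 + ((0 + 5)*q(6))*5) - 49743) = 1/(-2*(18 - 7*(-6 + ((0 + 5)*6)*5))/(-5 + 2*(-6 + ((0 + 5)*6)*5)) - 49743) = 1/(-2*(18 - 7*(-6 + (5*6)*5))/(-5 + 2*(-6 + (5*6)*5)) - 49743) = 1/(-2*(18 - 7*(-6 + 30*5))/(-5 + 2*(-6 + 30*5)) - 49743) = 1/(-2*(18 - 7*(-6 + 150))/(-5 + 2*(-6 + 150)) - 49743) = 1/(-2*(18 - 7*144)/(-5 + 2*144) - 49743) = 1/(-2*(18 - 1008)/(-5 + 288) - 49743) = 1/(-2*(-990)/283 - 49743) = 1/(-1*(-1980/283) - 49743) = 1/(1980/283 - 49743) = 1/(-14075289/283) = -283/14075289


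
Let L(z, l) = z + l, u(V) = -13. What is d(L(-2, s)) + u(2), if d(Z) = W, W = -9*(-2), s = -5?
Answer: 5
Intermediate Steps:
L(z, l) = l + z
W = 18
d(Z) = 18
d(L(-2, s)) + u(2) = 18 - 13 = 5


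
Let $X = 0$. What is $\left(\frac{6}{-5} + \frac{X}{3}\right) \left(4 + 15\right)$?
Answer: $- \frac{114}{5} \approx -22.8$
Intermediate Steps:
$\left(\frac{6}{-5} + \frac{X}{3}\right) \left(4 + 15\right) = \left(\frac{6}{-5} + \frac{0}{3}\right) \left(4 + 15\right) = \left(6 \left(- \frac{1}{5}\right) + 0 \cdot \frac{1}{3}\right) 19 = \left(- \frac{6}{5} + 0\right) 19 = \left(- \frac{6}{5}\right) 19 = - \frac{114}{5}$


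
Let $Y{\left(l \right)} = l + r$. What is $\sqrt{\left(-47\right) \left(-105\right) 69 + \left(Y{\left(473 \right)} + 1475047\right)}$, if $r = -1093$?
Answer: $\sqrt{1814942} \approx 1347.2$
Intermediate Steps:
$Y{\left(l \right)} = -1093 + l$ ($Y{\left(l \right)} = l - 1093 = -1093 + l$)
$\sqrt{\left(-47\right) \left(-105\right) 69 + \left(Y{\left(473 \right)} + 1475047\right)} = \sqrt{\left(-47\right) \left(-105\right) 69 + \left(\left(-1093 + 473\right) + 1475047\right)} = \sqrt{4935 \cdot 69 + \left(-620 + 1475047\right)} = \sqrt{340515 + 1474427} = \sqrt{1814942}$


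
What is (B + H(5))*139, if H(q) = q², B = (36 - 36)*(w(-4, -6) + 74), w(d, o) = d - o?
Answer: 3475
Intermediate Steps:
B = 0 (B = (36 - 36)*((-4 - 1*(-6)) + 74) = 0*((-4 + 6) + 74) = 0*(2 + 74) = 0*76 = 0)
(B + H(5))*139 = (0 + 5²)*139 = (0 + 25)*139 = 25*139 = 3475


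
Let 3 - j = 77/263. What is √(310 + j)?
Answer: 3*√2403294/263 ≈ 17.684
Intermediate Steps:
j = 712/263 (j = 3 - 77/263 = 712/263 ≈ 2.7072)
√(310 + j) = √(310 + 712/263) = √(82242/263) = 3*√2403294/263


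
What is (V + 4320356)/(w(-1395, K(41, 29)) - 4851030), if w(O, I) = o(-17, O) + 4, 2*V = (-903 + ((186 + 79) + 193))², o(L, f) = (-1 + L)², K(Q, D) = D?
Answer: -8838737/9701404 ≈ -0.91108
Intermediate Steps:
V = 198025/2 (V = (-903 + ((186 + 79) + 193))²/2 = (-903 + (265 + 193))²/2 = (-903 + 458)²/2 = (½)*(-445)² = (½)*198025 = 198025/2 ≈ 99013.)
w(O, I) = 328 (w(O, I) = (-1 - 17)² + 4 = (-18)² + 4 = 324 + 4 = 328)
(V + 4320356)/(w(-1395, K(41, 29)) - 4851030) = (198025/2 + 4320356)/(328 - 4851030) = (8838737/2)/(-4850702) = (8838737/2)*(-1/4850702) = -8838737/9701404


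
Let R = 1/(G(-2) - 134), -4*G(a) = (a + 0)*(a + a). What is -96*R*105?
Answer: 1260/17 ≈ 74.118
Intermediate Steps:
G(a) = -a²/2 (G(a) = -(a + 0)*(a + a)/4 = -a*2*a/4 = -a²/2)
R = -1/136 (R = 1/(-½*(-2)² - 134) = 1/(-½*4 - 134) = 1/(-2 - 134) = 1/(-136) = -1/136 ≈ -0.0073529)
-96*R*105 = -96*(-1/136)*105 = (12/17)*105 = 1260/17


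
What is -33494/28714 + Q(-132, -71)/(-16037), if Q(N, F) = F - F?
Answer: -16747/14357 ≈ -1.1665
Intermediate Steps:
Q(N, F) = 0
-33494/28714 + Q(-132, -71)/(-16037) = -33494/28714 + 0/(-16037) = -33494*1/28714 + 0*(-1/16037) = -16747/14357 + 0 = -16747/14357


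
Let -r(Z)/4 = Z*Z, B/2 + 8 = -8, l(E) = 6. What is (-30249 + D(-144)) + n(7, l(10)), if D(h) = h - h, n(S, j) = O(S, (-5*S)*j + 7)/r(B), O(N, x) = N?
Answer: -123899911/4096 ≈ -30249.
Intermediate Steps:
B = -32 (B = -16 + 2*(-8) = -16 - 16 = -32)
r(Z) = -4*Z² (r(Z) = -4*Z*Z = -4*Z²)
n(S, j) = -S/4096 (n(S, j) = S/((-4*(-32)²)) = S/((-4*1024)) = S/(-4096) = S*(-1/4096) = -S/4096)
D(h) = 0
(-30249 + D(-144)) + n(7, l(10)) = (-30249 + 0) - 1/4096*7 = -30249 - 7/4096 = -123899911/4096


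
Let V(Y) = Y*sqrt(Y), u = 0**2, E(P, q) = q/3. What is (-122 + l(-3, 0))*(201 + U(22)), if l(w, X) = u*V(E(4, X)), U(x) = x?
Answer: -27206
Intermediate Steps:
E(P, q) = q/3 (E(P, q) = q*(1/3) = q/3)
u = 0
V(Y) = Y**(3/2)
l(w, X) = 0 (l(w, X) = 0*(X/3)**(3/2) = 0*(sqrt(3)*X**(3/2)/9) = 0)
(-122 + l(-3, 0))*(201 + U(22)) = (-122 + 0)*(201 + 22) = -122*223 = -27206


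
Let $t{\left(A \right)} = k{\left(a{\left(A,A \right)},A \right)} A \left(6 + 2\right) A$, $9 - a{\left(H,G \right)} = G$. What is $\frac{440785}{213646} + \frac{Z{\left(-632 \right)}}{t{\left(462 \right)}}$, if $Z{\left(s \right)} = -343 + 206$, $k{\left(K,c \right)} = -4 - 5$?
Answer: $\frac{3386999522191}{1641652445664} \approx 2.0632$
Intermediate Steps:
$a{\left(H,G \right)} = 9 - G$
$k{\left(K,c \right)} = -9$ ($k{\left(K,c \right)} = -4 - 5 = -9$)
$t{\left(A \right)} = - 72 A^{2}$ ($t{\left(A \right)} = - 9 A \left(6 + 2\right) A = - 9 A 8 A = - 72 A^{2}$)
$Z{\left(s \right)} = -137$
$\frac{440785}{213646} + \frac{Z{\left(-632 \right)}}{t{\left(462 \right)}} = \frac{440785}{213646} - \frac{137}{\left(-72\right) 462^{2}} = 440785 \cdot \frac{1}{213646} - \frac{137}{\left(-72\right) 213444} = \frac{440785}{213646} - \frac{137}{-15367968} = \frac{440785}{213646} - - \frac{137}{15367968} = \frac{440785}{213646} + \frac{137}{15367968} = \frac{3386999522191}{1641652445664}$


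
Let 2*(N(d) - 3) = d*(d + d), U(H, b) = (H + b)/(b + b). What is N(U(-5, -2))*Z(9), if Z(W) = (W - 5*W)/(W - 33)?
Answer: 291/32 ≈ 9.0938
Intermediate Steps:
Z(W) = -4*W/(-33 + W) (Z(W) = (-4*W)/(-33 + W) = -4*W/(-33 + W))
U(H, b) = (H + b)/(2*b) (U(H, b) = (H + b)/((2*b)) = (H + b)*(1/(2*b)) = (H + b)/(2*b))
N(d) = 3 + d² (N(d) = 3 + (d*(d + d))/2 = 3 + (d*(2*d))/2 = 3 + (2*d²)/2 = 3 + d²)
N(U(-5, -2))*Z(9) = (3 + ((½)*(-5 - 2)/(-2))²)*(-4*9/(-33 + 9)) = (3 + ((½)*(-½)*(-7))²)*(-4*9/(-24)) = (3 + (7/4)²)*(-4*9*(-1/24)) = (3 + 49/16)*(3/2) = (97/16)*(3/2) = 291/32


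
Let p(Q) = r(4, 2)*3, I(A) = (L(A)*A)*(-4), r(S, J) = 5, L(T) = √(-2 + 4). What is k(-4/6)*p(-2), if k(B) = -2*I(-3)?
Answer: -360*√2 ≈ -509.12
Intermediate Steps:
L(T) = √2
I(A) = -4*A*√2 (I(A) = (√2*A)*(-4) = (A*√2)*(-4) = -4*A*√2)
k(B) = -24*√2 (k(B) = -(-8)*(-3)*√2 = -24*√2)
p(Q) = 15 (p(Q) = 5*3 = 15)
k(-4/6)*p(-2) = -24*√2*15 = -360*√2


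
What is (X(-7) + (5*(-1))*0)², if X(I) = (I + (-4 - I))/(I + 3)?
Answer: 1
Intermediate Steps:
X(I) = -4/(3 + I)
(X(-7) + (5*(-1))*0)² = (-4/(3 - 7) + (5*(-1))*0)² = (-4/(-4) - 5*0)² = (-4*(-¼) + 0)² = (1 + 0)² = 1² = 1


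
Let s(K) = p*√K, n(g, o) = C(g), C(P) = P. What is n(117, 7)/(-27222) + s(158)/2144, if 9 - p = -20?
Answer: -3/698 + 29*√158/2144 ≈ 0.16572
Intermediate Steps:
n(g, o) = g
p = 29 (p = 9 - 1*(-20) = 9 + 20 = 29)
s(K) = 29*√K
n(117, 7)/(-27222) + s(158)/2144 = 117/(-27222) + (29*√158)/2144 = 117*(-1/27222) + (29*√158)*(1/2144) = -3/698 + 29*√158/2144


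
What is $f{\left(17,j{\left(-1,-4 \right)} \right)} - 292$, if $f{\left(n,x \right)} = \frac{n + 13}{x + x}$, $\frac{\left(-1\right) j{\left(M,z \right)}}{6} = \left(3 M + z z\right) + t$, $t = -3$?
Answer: $- \frac{1169}{4} \approx -292.25$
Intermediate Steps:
$j{\left(M,z \right)} = 18 - 18 M - 6 z^{2}$ ($j{\left(M,z \right)} = - 6 \left(\left(3 M + z z\right) - 3\right) = - 6 \left(\left(3 M + z^{2}\right) - 3\right) = - 6 \left(\left(z^{2} + 3 M\right) - 3\right) = - 6 \left(-3 + z^{2} + 3 M\right) = 18 - 18 M - 6 z^{2}$)
$f{\left(n,x \right)} = \frac{13 + n}{2 x}$
$f{\left(17,j{\left(-1,-4 \right)} \right)} - 292 = \frac{13 + 17}{2 \left(18 - -18 - 6 \left(-4\right)^{2}\right)} - 292 = \frac{1}{2} \frac{1}{18 + 18 - 96} \cdot 30 - 292 = \frac{1}{2} \frac{1}{-60} \cdot 30 - 292 = \frac{1}{2} \left(- \frac{1}{60}\right) 30 - 292 = - \frac{1}{4} - 292 = - \frac{1169}{4}$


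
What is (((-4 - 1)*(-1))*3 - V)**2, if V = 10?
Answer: 25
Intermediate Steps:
(((-4 - 1)*(-1))*3 - V)**2 = (((-4 - 1)*(-1))*3 - 1*10)**2 = (-5*(-1)*3 - 10)**2 = (5*3 - 10)**2 = (15 - 10)**2 = 5**2 = 25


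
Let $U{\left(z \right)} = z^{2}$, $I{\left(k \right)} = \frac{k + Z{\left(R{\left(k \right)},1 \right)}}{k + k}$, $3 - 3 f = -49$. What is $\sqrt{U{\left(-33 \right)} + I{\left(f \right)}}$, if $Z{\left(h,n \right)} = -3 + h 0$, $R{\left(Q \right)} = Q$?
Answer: $\frac{\sqrt{2945774}}{52} \approx 33.006$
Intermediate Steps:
$f = \frac{52}{3}$ ($f = 1 - - \frac{49}{3} = 1 + \frac{49}{3} = \frac{52}{3} \approx 17.333$)
$Z{\left(h,n \right)} = -3$ ($Z{\left(h,n \right)} = -3 + 0 = -3$)
$I{\left(k \right)} = \frac{-3 + k}{2 k}$ ($I{\left(k \right)} = \frac{k - 3}{k + k} = \frac{-3 + k}{2 k}$)
$\sqrt{U{\left(-33 \right)} + I{\left(f \right)}} = \sqrt{\left(-33\right)^{2} + \frac{-3 + \frac{52}{3}}{2 \cdot \frac{52}{3}}} = \sqrt{1089 + \frac{1}{2} \cdot \frac{3}{52} \cdot \frac{43}{3}} = \sqrt{1089 + \frac{43}{104}} = \sqrt{\frac{113299}{104}} = \frac{\sqrt{2945774}}{52}$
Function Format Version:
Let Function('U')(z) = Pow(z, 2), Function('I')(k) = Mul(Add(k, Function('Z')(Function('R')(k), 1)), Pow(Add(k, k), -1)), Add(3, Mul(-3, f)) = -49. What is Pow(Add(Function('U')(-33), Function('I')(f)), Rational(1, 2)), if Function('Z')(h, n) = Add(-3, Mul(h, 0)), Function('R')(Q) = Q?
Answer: Mul(Rational(1, 52), Pow(2945774, Rational(1, 2))) ≈ 33.006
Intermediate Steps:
f = Rational(52, 3) (f = Add(1, Mul(Rational(-1, 3), -49)) = Add(1, Rational(49, 3)) = Rational(52, 3) ≈ 17.333)
Function('Z')(h, n) = -3 (Function('Z')(h, n) = Add(-3, 0) = -3)
Function('I')(k) = Mul(Rational(1, 2), Pow(k, -1), Add(-3, k)) (Function('I')(k) = Mul(Add(k, -3), Pow(Add(k, k), -1)) = Mul(Add(-3, k), Pow(Mul(2, k), -1)) = Mul(Add(-3, k), Mul(Rational(1, 2), Pow(k, -1))) = Mul(Rational(1, 2), Pow(k, -1), Add(-3, k)))
Pow(Add(Function('U')(-33), Function('I')(f)), Rational(1, 2)) = Pow(Add(Pow(-33, 2), Mul(Rational(1, 2), Pow(Rational(52, 3), -1), Add(-3, Rational(52, 3)))), Rational(1, 2)) = Pow(Add(1089, Mul(Rational(1, 2), Rational(3, 52), Rational(43, 3))), Rational(1, 2)) = Pow(Add(1089, Rational(43, 104)), Rational(1, 2)) = Pow(Rational(113299, 104), Rational(1, 2)) = Mul(Rational(1, 52), Pow(2945774, Rational(1, 2)))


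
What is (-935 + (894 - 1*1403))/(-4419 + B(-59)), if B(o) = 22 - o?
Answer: 722/2169 ≈ 0.33287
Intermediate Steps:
(-935 + (894 - 1*1403))/(-4419 + B(-59)) = (-935 + (894 - 1*1403))/(-4419 + (22 - 1*(-59))) = (-935 + (894 - 1403))/(-4419 + (22 + 59)) = (-935 - 509)/(-4419 + 81) = -1444/(-4338) = -1444*(-1/4338) = 722/2169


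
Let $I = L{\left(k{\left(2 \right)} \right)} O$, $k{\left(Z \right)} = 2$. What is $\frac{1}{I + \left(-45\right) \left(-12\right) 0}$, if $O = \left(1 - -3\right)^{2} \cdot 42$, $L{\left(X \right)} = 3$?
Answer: $\frac{1}{2016} \approx 0.00049603$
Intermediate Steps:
$O = 672$ ($O = \left(1 + 3\right)^{2} \cdot 42 = 4^{2} \cdot 42 = 16 \cdot 42 = 672$)
$I = 2016$ ($I = 3 \cdot 672 = 2016$)
$\frac{1}{I + \left(-45\right) \left(-12\right) 0} = \frac{1}{2016 + \left(-45\right) \left(-12\right) 0} = \frac{1}{2016 + 540 \cdot 0} = \frac{1}{2016 + 0} = \frac{1}{2016}$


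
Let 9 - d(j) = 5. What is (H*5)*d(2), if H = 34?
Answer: 680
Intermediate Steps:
d(j) = 4 (d(j) = 9 - 1*5 = 9 - 5 = 4)
(H*5)*d(2) = (34*5)*4 = 170*4 = 680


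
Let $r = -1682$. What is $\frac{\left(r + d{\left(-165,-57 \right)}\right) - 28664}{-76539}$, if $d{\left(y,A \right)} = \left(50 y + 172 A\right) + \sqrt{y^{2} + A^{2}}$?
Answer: $\frac{48400}{76539} - \frac{\sqrt{3386}}{25513} \approx 0.63008$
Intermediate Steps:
$d{\left(y,A \right)} = \sqrt{A^{2} + y^{2}} + 50 y + 172 A$ ($d{\left(y,A \right)} = \left(50 y + 172 A\right) + \sqrt{A^{2} + y^{2}} = \sqrt{A^{2} + y^{2}} + 50 y + 172 A$)
$\frac{\left(r + d{\left(-165,-57 \right)}\right) - 28664}{-76539} = \frac{\left(-1682 + \left(\sqrt{\left(-57\right)^{2} + \left(-165\right)^{2}} + 50 \left(-165\right) + 172 \left(-57\right)\right)\right) - 28664}{-76539} = \left(\left(-1682 - \left(18054 - \sqrt{3249 + 27225}\right)\right) - 28664\right) \left(- \frac{1}{76539}\right) = \left(\left(-1682 - \left(18054 - 3 \sqrt{3386}\right)\right) - 28664\right) \left(- \frac{1}{76539}\right) = \left(\left(-19736 + 3 \sqrt{3386}\right) - 28664\right) \left(- \frac{1}{76539}\right) = \left(-48400 + 3 \sqrt{3386}\right) \left(- \frac{1}{76539}\right) = \frac{48400}{76539} - \frac{\sqrt{3386}}{25513}$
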